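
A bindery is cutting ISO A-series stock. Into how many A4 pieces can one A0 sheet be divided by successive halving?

16

Each ISO step halves the sheet: 1 × A0 → 2 × A1 → 4 × A2 → 8 × A3 → …
From A0 to A4 is 4 halving steps: 2^4 = 16.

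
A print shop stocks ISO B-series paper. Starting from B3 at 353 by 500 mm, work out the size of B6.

B4: ⌊500/2⌋ × 353 = 250 × 353 mm
B5: ⌊353/2⌋ × 250 = 176 × 250 mm
B6: ⌊250/2⌋ × 176 = 125 × 176 mm

125 × 176 mm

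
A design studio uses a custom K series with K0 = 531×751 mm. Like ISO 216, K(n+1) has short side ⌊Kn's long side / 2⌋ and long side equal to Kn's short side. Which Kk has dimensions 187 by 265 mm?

K0: 531 × 751 mm
K1: 375 × 531 mm
K2: 265 × 375 mm
K3: 187 × 265 mm
K4: 132 × 187 mm
→ matches K3.

K3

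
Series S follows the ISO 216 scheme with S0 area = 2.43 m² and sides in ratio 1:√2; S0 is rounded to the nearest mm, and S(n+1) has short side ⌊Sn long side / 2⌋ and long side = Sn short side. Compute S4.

Let S0's short side be w mm. w · w√2 = 2.43 m² = 2,430,000 mm², so w ≈ 1310.8 mm and w√2 ≈ 1853.8 mm → S0 = 1311 × 1854 mm.
S1: ⌊1854/2⌋ × 1311 = 927 × 1311 mm
S2: ⌊1311/2⌋ × 927 = 655 × 927 mm
S3: ⌊927/2⌋ × 655 = 463 × 655 mm
S4: ⌊655/2⌋ × 463 = 327 × 463 mm

327 × 463 mm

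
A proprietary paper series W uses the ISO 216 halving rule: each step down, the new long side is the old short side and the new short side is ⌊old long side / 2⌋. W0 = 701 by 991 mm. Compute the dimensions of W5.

123 × 175 mm

W1: ⌊991/2⌋ × 701 = 495 × 701 mm
W2: ⌊701/2⌋ × 495 = 350 × 495 mm
W3: ⌊495/2⌋ × 350 = 247 × 350 mm
W4: ⌊350/2⌋ × 247 = 175 × 247 mm
W5: ⌊247/2⌋ × 175 = 123 × 175 mm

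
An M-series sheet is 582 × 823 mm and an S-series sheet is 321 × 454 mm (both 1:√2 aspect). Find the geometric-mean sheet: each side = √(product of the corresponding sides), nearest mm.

432 × 611 mm

Short side: √(582 · 321) = √186822 ≈ 432.2 → 432 mm
Long side: √(823 · 454) = √373642 ≈ 611.3 → 611 mm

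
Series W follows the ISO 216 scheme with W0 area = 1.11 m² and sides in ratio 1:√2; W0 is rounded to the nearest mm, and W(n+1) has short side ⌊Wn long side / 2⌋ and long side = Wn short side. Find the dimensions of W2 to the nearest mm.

443 × 626 mm

Let W0's short side be w mm. w · w√2 = 1.11 m² = 1,110,000 mm², so w ≈ 885.9 mm and w√2 ≈ 1252.9 mm → W0 = 886 × 1253 mm.
W1: ⌊1253/2⌋ × 886 = 626 × 886 mm
W2: ⌊886/2⌋ × 626 = 443 × 626 mm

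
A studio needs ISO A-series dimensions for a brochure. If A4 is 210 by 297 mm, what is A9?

A5: ⌊297/2⌋ × 210 = 148 × 210 mm
A6: ⌊210/2⌋ × 148 = 105 × 148 mm
A7: ⌊148/2⌋ × 105 = 74 × 105 mm
A8: ⌊105/2⌋ × 74 = 52 × 74 mm
A9: ⌊74/2⌋ × 52 = 37 × 52 mm

37 × 52 mm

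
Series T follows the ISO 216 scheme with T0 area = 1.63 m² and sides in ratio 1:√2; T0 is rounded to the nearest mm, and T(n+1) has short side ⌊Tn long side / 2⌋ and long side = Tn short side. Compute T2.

537 × 759 mm

Let T0's short side be w mm. w · w√2 = 1.63 m² = 1,630,000 mm², so w ≈ 1073.6 mm and w√2 ≈ 1518.3 mm → T0 = 1074 × 1518 mm.
T1: ⌊1518/2⌋ × 1074 = 759 × 1074 mm
T2: ⌊1074/2⌋ × 759 = 537 × 759 mm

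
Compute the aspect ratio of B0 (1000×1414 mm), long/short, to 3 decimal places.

1.414

1414 / 1000 = 1.414
Matches √2 ≈ 1.414 — the ISO 216 defining ratio.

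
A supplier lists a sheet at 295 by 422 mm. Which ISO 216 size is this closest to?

A3 (297 × 420 mm)

Aspect ratio 422/295 ≈ 1.431 (ISO target is √2 ≈ 1.414).
In the A-series (A0 area = 1 m²): A3 = 297 × 420 mm.
Off by 4 mm total — nearest standard size.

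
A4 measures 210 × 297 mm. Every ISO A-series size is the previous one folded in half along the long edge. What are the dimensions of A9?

37 × 52 mm

A5: ⌊297/2⌋ × 210 = 148 × 210 mm
A6: ⌊210/2⌋ × 148 = 105 × 148 mm
A7: ⌊148/2⌋ × 105 = 74 × 105 mm
A8: ⌊105/2⌋ × 74 = 52 × 74 mm
A9: ⌊74/2⌋ × 52 = 37 × 52 mm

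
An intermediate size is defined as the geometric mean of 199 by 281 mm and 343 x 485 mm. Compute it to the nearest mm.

261 × 369 mm

Short side: √(199 · 343) = √68257 ≈ 261.3 → 261 mm
Long side: √(281 · 485) = √136285 ≈ 369.2 → 369 mm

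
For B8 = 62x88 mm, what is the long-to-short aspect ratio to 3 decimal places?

88 / 62 = 1.419
ISO 216 targets √2 ≈ 1.414; the +0.005 deviation is from mm rounding.

1.419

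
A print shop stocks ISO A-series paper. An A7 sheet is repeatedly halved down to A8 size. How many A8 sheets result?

2

Each ISO step halves the sheet: 1 × A7 → 2 × A8
From A7 to A8 is 1 halving step: 2^1 = 2.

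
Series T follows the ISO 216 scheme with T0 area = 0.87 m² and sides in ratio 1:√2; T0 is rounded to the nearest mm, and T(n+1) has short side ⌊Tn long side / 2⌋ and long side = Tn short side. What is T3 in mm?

277 × 392 mm

Let T0's short side be w mm. w · w√2 = 0.87 m² = 870,000 mm², so w ≈ 784.3 mm and w√2 ≈ 1109.2 mm → T0 = 784 × 1109 mm.
T1: ⌊1109/2⌋ × 784 = 554 × 784 mm
T2: ⌊784/2⌋ × 554 = 392 × 554 mm
T3: ⌊554/2⌋ × 392 = 277 × 392 mm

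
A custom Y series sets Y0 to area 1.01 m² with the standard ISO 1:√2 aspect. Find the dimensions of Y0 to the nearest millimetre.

845 × 1195 mm

Let the short side be w mm. Then w · w√2 = 1.01 m² = 1,010,000 mm².
w² = 1,010,000/√2, so w ≈ 845.1 mm; long side = w√2 ≈ 1195.1 mm.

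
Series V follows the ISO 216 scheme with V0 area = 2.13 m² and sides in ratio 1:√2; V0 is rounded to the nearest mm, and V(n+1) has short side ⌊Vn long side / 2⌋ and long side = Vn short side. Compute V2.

613 × 868 mm

Let V0's short side be w mm. w · w√2 = 2.13 m² = 2,130,000 mm², so w ≈ 1227.2 mm and w√2 ≈ 1735.6 mm → V0 = 1227 × 1736 mm.
V1: ⌊1736/2⌋ × 1227 = 868 × 1227 mm
V2: ⌊1227/2⌋ × 868 = 613 × 868 mm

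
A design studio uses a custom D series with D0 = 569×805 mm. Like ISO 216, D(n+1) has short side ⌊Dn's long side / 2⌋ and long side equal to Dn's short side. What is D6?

71 × 100 mm

D1: ⌊805/2⌋ × 569 = 402 × 569 mm
D2: ⌊569/2⌋ × 402 = 284 × 402 mm
D3: ⌊402/2⌋ × 284 = 201 × 284 mm
D4: ⌊284/2⌋ × 201 = 142 × 201 mm
D5: ⌊201/2⌋ × 142 = 100 × 142 mm
D6: ⌊142/2⌋ × 100 = 71 × 100 mm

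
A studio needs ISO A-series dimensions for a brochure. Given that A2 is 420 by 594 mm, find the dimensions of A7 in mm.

A3: ⌊594/2⌋ × 420 = 297 × 420 mm
A4: ⌊420/2⌋ × 297 = 210 × 297 mm
A5: ⌊297/2⌋ × 210 = 148 × 210 mm
A6: ⌊210/2⌋ × 148 = 105 × 148 mm
A7: ⌊148/2⌋ × 105 = 74 × 105 mm

74 × 105 mm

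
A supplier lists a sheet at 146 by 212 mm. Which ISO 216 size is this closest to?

Aspect ratio 212/146 ≈ 1.452 (ISO target is √2 ≈ 1.414).
In the A-series (A0 area = 1 m²): A5 = 148 × 210 mm.
Off by 4 mm total — nearest standard size.

A5 (148 × 210 mm)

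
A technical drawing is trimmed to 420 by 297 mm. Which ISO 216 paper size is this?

Aspect ratio 420/297 ≈ 1.414 — close to the ISO √2 ≈ 1.414.
In the A-series (A0 area = 1 m²): A3 = 297 × 420 mm.

A3 (297 × 420 mm)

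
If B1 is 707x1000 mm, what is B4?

250 × 353 mm

B2: ⌊1000/2⌋ × 707 = 500 × 707 mm
B3: ⌊707/2⌋ × 500 = 353 × 500 mm
B4: ⌊500/2⌋ × 353 = 250 × 353 mm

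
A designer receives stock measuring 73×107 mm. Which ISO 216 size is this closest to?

A7 (74 × 105 mm)

Aspect ratio 107/73 ≈ 1.466 (ISO target is √2 ≈ 1.414).
In the A-series (A0 area = 1 m²): A7 = 74 × 105 mm.
Off by 3 mm total — nearest standard size.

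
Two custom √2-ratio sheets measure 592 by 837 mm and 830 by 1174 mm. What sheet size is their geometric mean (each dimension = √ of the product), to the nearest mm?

701 × 991 mm

Short side: √(592 · 830) = √491360 ≈ 701.0 → 701 mm
Long side: √(837 · 1174) = √982638 ≈ 991.3 → 991 mm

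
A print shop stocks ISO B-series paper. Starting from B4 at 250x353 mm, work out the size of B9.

44 × 62 mm

B5: ⌊353/2⌋ × 250 = 176 × 250 mm
B6: ⌊250/2⌋ × 176 = 125 × 176 mm
B7: ⌊176/2⌋ × 125 = 88 × 125 mm
B8: ⌊125/2⌋ × 88 = 62 × 88 mm
B9: ⌊88/2⌋ × 62 = 44 × 62 mm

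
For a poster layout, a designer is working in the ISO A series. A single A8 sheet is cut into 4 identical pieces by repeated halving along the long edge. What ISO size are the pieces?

A10

4 = 2^2, so 2 halving steps.
A8 → A9 → … → A10 after 2 steps.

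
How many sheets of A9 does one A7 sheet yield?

4

Each ISO step halves the sheet: 1 × A7 → 2 × A8 → 4 × A9
From A7 to A9 is 2 halving steps: 2^2 = 4.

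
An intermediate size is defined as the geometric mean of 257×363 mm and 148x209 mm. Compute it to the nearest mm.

195 × 275 mm

Short side: √(257 · 148) = √38036 ≈ 195.0 → 195 mm
Long side: √(363 · 209) = √75867 ≈ 275.4 → 275 mm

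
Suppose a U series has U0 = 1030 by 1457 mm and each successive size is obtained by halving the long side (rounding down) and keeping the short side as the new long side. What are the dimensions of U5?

182 × 257 mm

U1 = 728 × 1030 mm (from U0 by 1 halving).
U2: ⌊1030/2⌋ × 728 = 515 × 728 mm
U3: ⌊728/2⌋ × 515 = 364 × 515 mm
U4: ⌊515/2⌋ × 364 = 257 × 364 mm
U5: ⌊364/2⌋ × 257 = 182 × 257 mm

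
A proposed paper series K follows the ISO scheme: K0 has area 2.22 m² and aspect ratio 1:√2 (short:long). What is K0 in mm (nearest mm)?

Let the short side be w mm. Then w · w√2 = 2.22 m² = 2,220,000 mm².
w² = 2,220,000/√2, so w ≈ 1252.9 mm; long side = w√2 ≈ 1771.9 mm.

1253 × 1772 mm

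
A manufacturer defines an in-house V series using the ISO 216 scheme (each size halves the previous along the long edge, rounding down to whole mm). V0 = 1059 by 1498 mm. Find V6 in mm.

132 × 187 mm

V1 = 749 × 1059 mm (from V0 by 1 halving).
V2: ⌊1059/2⌋ × 749 = 529 × 749 mm
V3: ⌊749/2⌋ × 529 = 374 × 529 mm
V4: ⌊529/2⌋ × 374 = 264 × 374 mm
V5: ⌊374/2⌋ × 264 = 187 × 264 mm
V6: ⌊264/2⌋ × 187 = 132 × 187 mm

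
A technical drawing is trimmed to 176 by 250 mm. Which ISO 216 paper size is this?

Aspect ratio 250/176 ≈ 1.420 — close to the ISO √2 ≈ 1.414.
In the B-series (B0 = 1000 × 1414 mm): B5 = 176 × 250 mm.

B5 (176 × 250 mm)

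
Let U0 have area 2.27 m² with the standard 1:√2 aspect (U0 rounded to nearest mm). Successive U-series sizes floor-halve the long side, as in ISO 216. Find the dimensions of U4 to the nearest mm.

Let U0's short side be w mm. w · w√2 = 2.27 m² = 2,270,000 mm², so w ≈ 1266.9 mm and w√2 ≈ 1791.7 mm → U0 = 1267 × 1792 mm.
U1: ⌊1792/2⌋ × 1267 = 896 × 1267 mm
U2: ⌊1267/2⌋ × 896 = 633 × 896 mm
U3: ⌊896/2⌋ × 633 = 448 × 633 mm
U4: ⌊633/2⌋ × 448 = 316 × 448 mm

316 × 448 mm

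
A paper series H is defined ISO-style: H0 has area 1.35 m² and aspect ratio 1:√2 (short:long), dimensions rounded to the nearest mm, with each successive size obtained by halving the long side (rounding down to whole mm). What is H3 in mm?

Let H0's short side be w mm. w · w√2 = 1.35 m² = 1,350,000 mm², so w ≈ 977.0 mm and w√2 ≈ 1381.7 mm → H0 = 977 × 1382 mm.
H1: ⌊1382/2⌋ × 977 = 691 × 977 mm
H2: ⌊977/2⌋ × 691 = 488 × 691 mm
H3: ⌊691/2⌋ × 488 = 345 × 488 mm

345 × 488 mm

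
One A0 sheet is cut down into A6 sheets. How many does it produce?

A0 = 841 × 1189 mm; A6 = 105 × 148 mm.
Each halving step doubles the count; 6 steps from A0 to A6.
2^6 = 64.

64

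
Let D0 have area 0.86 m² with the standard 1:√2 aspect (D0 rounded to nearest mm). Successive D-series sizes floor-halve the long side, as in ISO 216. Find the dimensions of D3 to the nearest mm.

275 × 390 mm

Let D0's short side be w mm. w · w√2 = 0.86 m² = 860,000 mm², so w ≈ 779.8 mm and w√2 ≈ 1102.8 mm → D0 = 780 × 1103 mm.
D1: ⌊1103/2⌋ × 780 = 551 × 780 mm
D2: ⌊780/2⌋ × 551 = 390 × 551 mm
D3: ⌊551/2⌋ × 390 = 275 × 390 mm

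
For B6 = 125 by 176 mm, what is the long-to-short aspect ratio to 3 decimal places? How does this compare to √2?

176 / 125 = 1.408
ISO 216 targets √2 ≈ 1.414; the -0.006 deviation is from mm rounding.

1.408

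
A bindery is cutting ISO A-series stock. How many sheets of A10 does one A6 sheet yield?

16

Each ISO step halves the sheet: 1 × A6 → 2 × A7 → 4 × A8 → 8 × A9 → …
From A6 to A10 is 4 halving steps: 2^4 = 16.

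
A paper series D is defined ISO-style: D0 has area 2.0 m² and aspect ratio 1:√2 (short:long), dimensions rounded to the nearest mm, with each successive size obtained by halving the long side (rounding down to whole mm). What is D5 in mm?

210 × 297 mm

Let D0's short side be w mm. w · w√2 = 2.0 m² = 2,000,000 mm², so w ≈ 1189.2 mm and w√2 ≈ 1681.8 mm → D0 = 1189 × 1682 mm.
D1: ⌊1682/2⌋ × 1189 = 841 × 1189 mm
D2: ⌊1189/2⌋ × 841 = 594 × 841 mm
D3: ⌊841/2⌋ × 594 = 420 × 594 mm
D4: ⌊594/2⌋ × 420 = 297 × 420 mm
D5: ⌊420/2⌋ × 297 = 210 × 297 mm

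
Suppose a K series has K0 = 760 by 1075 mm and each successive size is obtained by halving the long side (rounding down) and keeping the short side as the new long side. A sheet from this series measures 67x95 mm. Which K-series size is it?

K0: 760 × 1075 mm
K1: 537 × 760 mm
K2: 380 × 537 mm
K3: 268 × 380 mm
K4: 190 × 268 mm
K5: 134 × 190 mm
K6: 95 × 134 mm
K7: 67 × 95 mm
K8: 47 × 67 mm
→ matches K7.

K7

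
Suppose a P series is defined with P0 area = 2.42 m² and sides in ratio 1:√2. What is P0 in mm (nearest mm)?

1308 × 1850 mm

Let the short side be w mm. Then w · w√2 = 2.42 m² = 2,420,000 mm².
w² = 2,420,000/√2, so w ≈ 1308.1 mm; long side = w√2 ≈ 1850.0 mm.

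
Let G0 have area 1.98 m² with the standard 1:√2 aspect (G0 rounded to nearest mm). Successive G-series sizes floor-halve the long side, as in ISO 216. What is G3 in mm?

Let G0's short side be w mm. w · w√2 = 1.98 m² = 1,980,000 mm², so w ≈ 1183.2 mm and w√2 ≈ 1673.4 mm → G0 = 1183 × 1673 mm.
G1: ⌊1673/2⌋ × 1183 = 836 × 1183 mm
G2: ⌊1183/2⌋ × 836 = 591 × 836 mm
G3: ⌊836/2⌋ × 591 = 418 × 591 mm

418 × 591 mm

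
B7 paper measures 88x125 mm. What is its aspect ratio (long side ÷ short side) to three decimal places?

1.420

125 / 88 = 1.420
ISO 216 targets √2 ≈ 1.414; the +0.006 deviation is from mm rounding.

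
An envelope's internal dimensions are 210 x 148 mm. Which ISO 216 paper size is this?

Aspect ratio 210/148 ≈ 1.419 — close to the ISO √2 ≈ 1.414.
In the A-series (A0 area = 1 m²): A5 = 148 × 210 mm.

A5 (148 × 210 mm)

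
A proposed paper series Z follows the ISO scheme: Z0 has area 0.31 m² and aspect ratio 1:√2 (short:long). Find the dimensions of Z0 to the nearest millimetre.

468 × 662 mm

Let the short side be w mm. Then w · w√2 = 0.31 m² = 310,000 mm².
w² = 310,000/√2, so w ≈ 468.2 mm; long side = w√2 ≈ 662.1 mm.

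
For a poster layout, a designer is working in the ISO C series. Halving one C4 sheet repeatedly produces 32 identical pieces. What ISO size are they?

32 = 2^5, so 5 halving steps.
C4 → C5 → … → C9 after 5 steps.

C9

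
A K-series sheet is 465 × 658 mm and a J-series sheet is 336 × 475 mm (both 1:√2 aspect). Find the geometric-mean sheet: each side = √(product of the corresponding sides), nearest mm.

395 × 559 mm

Short side: √(465 · 336) = √156240 ≈ 395.3 → 395 mm
Long side: √(658 · 475) = √312550 ≈ 559.1 → 559 mm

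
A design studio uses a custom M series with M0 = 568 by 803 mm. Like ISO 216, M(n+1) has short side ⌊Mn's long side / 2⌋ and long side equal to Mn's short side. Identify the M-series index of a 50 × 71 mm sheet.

M0: 568 × 803 mm
M1: 401 × 568 mm
M2: 284 × 401 mm
M3: 200 × 284 mm
M4: 142 × 200 mm
M5: 100 × 142 mm
M6: 71 × 100 mm
M7: 50 × 71 mm
M8: 35 × 50 mm
→ matches M7.

M7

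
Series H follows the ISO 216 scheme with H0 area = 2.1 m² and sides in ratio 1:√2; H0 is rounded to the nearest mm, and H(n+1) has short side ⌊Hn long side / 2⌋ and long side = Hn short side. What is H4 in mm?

Let H0's short side be w mm. w · w√2 = 2.1 m² = 2,100,000 mm², so w ≈ 1218.6 mm and w√2 ≈ 1723.3 mm → H0 = 1219 × 1723 mm.
H1: ⌊1723/2⌋ × 1219 = 861 × 1219 mm
H2: ⌊1219/2⌋ × 861 = 609 × 861 mm
H3: ⌊861/2⌋ × 609 = 430 × 609 mm
H4: ⌊609/2⌋ × 430 = 304 × 430 mm

304 × 430 mm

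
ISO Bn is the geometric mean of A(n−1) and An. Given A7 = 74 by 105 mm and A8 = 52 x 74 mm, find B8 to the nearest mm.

62 × 88 mm

Short side: √(74 · 52) = √3848 ≈ 62.0 → 62 mm
Long side: √(105 · 74) = √7770 ≈ 88.1 → 88 mm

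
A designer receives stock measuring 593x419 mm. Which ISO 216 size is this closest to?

A2 (420 × 594 mm)

Aspect ratio 593/419 ≈ 1.415 — close to the ISO √2 ≈ 1.414.
In the A-series (A0 area = 1 m²): A2 = 420 × 594 mm.
Off by 2 mm total — nearest standard size.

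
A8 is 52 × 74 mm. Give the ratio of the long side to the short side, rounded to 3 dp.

74 / 52 = 1.423
ISO 216 targets √2 ≈ 1.414; the +0.009 deviation is from mm rounding.

1.423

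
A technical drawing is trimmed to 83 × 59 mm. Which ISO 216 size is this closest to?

C8 (57 × 81 mm)

Aspect ratio 83/59 ≈ 1.407 — close to the ISO √2 ≈ 1.414.
In the C-series (envelope sizes, between A and B): C8 = 57 × 81 mm.
Off by 4 mm total — nearest standard size.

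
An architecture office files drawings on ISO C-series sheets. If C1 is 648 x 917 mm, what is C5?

162 × 229 mm

C2: ⌊917/2⌋ × 648 = 458 × 648 mm
C3: ⌊648/2⌋ × 458 = 324 × 458 mm
C4: ⌊458/2⌋ × 324 = 229 × 324 mm
C5: ⌊324/2⌋ × 229 = 162 × 229 mm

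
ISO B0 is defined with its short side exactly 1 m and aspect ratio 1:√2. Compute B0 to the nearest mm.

Short side = 1000 mm; long side = 1000√2 ≈ 1414.2 mm.

1000 × 1414 mm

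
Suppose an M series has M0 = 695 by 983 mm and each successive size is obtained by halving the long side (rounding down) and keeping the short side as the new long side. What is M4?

M1: ⌊983/2⌋ × 695 = 491 × 695 mm
M2: ⌊695/2⌋ × 491 = 347 × 491 mm
M3: ⌊491/2⌋ × 347 = 245 × 347 mm
M4: ⌊347/2⌋ × 245 = 173 × 245 mm

173 × 245 mm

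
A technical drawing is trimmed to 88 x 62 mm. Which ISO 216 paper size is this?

B8 (62 × 88 mm)

Aspect ratio 88/62 ≈ 1.419 — close to the ISO √2 ≈ 1.414.
In the B-series (B0 = 1000 × 1414 mm): B8 = 62 × 88 mm.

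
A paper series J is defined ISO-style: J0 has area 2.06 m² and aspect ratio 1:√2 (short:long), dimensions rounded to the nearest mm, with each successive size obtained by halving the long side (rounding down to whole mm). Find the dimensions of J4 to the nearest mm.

Let J0's short side be w mm. w · w√2 = 2.06 m² = 2,060,000 mm², so w ≈ 1206.9 mm and w√2 ≈ 1706.8 mm → J0 = 1207 × 1707 mm.
J1: ⌊1707/2⌋ × 1207 = 853 × 1207 mm
J2: ⌊1207/2⌋ × 853 = 603 × 853 mm
J3: ⌊853/2⌋ × 603 = 426 × 603 mm
J4: ⌊603/2⌋ × 426 = 301 × 426 mm

301 × 426 mm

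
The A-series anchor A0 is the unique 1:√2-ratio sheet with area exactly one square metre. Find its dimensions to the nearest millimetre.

Let the short side be w mm. Then the long side is w√2 and w · w√2 = 10⁶ mm².
w² = 10⁶/√2, so w = 1000 / 2^(1/4) ≈ 840.9 mm; long side = 1000 · 2^(1/4) ≈ 1189.2 mm.

841 × 1189 mm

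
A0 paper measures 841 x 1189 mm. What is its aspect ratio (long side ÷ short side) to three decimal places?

1.414

1189 / 841 = 1.414
Matches √2 ≈ 1.414 — the ISO 216 defining ratio.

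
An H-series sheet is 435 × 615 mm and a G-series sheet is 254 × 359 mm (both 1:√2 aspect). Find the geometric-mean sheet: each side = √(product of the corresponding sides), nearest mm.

332 × 470 mm

Short side: √(435 · 254) = √110490 ≈ 332.4 → 332 mm
Long side: √(615 · 359) = √220785 ≈ 469.9 → 470 mm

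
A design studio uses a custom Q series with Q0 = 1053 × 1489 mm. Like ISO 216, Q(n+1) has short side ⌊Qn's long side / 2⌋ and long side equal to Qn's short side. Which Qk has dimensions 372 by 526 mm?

Q0: 1053 × 1489 mm
Q1: 744 × 1053 mm
Q2: 526 × 744 mm
Q3: 372 × 526 mm
Q4: 263 × 372 mm
→ matches Q3.

Q3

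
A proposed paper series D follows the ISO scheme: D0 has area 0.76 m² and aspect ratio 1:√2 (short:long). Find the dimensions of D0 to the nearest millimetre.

Let the short side be w mm. Then w · w√2 = 0.76 m² = 760,000 mm².
w² = 760,000/√2, so w ≈ 733.1 mm; long side = w√2 ≈ 1036.7 mm.

733 × 1037 mm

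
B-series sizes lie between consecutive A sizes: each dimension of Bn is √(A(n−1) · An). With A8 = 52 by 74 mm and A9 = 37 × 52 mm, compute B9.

Short side: √(52 · 37) = √1924 ≈ 43.9 → 44 mm
Long side: √(74 · 52) = √3848 ≈ 62.0 → 62 mm

44 × 62 mm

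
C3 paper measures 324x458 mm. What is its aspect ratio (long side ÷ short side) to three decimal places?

1.414

458 / 324 = 1.414
Matches √2 ≈ 1.414 — the ISO 216 defining ratio.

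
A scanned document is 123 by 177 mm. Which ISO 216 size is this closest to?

Aspect ratio 177/123 ≈ 1.439 (ISO target is √2 ≈ 1.414).
In the B-series (B0 = 1000 × 1414 mm): B6 = 125 × 176 mm.
Off by 3 mm total — nearest standard size.

B6 (125 × 176 mm)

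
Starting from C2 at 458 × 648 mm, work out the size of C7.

81 × 114 mm

C3: ⌊648/2⌋ × 458 = 324 × 458 mm
C4: ⌊458/2⌋ × 324 = 229 × 324 mm
C5: ⌊324/2⌋ × 229 = 162 × 229 mm
C6: ⌊229/2⌋ × 162 = 114 × 162 mm
C7: ⌊162/2⌋ × 114 = 81 × 114 mm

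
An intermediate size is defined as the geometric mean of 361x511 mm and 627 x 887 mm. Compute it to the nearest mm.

Short side: √(361 · 627) = √226347 ≈ 475.8 → 476 mm
Long side: √(511 · 887) = √453257 ≈ 673.2 → 673 mm

476 × 673 mm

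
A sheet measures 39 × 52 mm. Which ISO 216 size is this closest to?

A9 (37 × 52 mm)

Aspect ratio 52/39 ≈ 1.333 (ISO target is √2 ≈ 1.414).
In the A-series (A0 area = 1 m²): A9 = 37 × 52 mm.
Off by 2 mm total — nearest standard size.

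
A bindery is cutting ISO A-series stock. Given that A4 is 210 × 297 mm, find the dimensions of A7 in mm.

A5: ⌊297/2⌋ × 210 = 148 × 210 mm
A6: ⌊210/2⌋ × 148 = 105 × 148 mm
A7: ⌊148/2⌋ × 105 = 74 × 105 mm

74 × 105 mm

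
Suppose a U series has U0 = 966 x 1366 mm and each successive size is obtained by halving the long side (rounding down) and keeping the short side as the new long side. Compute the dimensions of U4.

U1: ⌊1366/2⌋ × 966 = 683 × 966 mm
U2: ⌊966/2⌋ × 683 = 483 × 683 mm
U3: ⌊683/2⌋ × 483 = 341 × 483 mm
U4: ⌊483/2⌋ × 341 = 241 × 341 mm

241 × 341 mm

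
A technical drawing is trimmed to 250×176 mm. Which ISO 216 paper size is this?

B5 (176 × 250 mm)

Aspect ratio 250/176 ≈ 1.420 — close to the ISO √2 ≈ 1.414.
In the B-series (B0 = 1000 × 1414 mm): B5 = 176 × 250 mm.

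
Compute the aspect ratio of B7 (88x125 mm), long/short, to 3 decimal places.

125 / 88 = 1.420
ISO 216 targets √2 ≈ 1.414; the +0.006 deviation is from mm rounding.

1.420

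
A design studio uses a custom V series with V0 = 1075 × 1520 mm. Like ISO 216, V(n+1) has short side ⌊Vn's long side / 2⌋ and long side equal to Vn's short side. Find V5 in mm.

V1: ⌊1520/2⌋ × 1075 = 760 × 1075 mm
V2: ⌊1075/2⌋ × 760 = 537 × 760 mm
V3: ⌊760/2⌋ × 537 = 380 × 537 mm
V4: ⌊537/2⌋ × 380 = 268 × 380 mm
V5: ⌊380/2⌋ × 268 = 190 × 268 mm

190 × 268 mm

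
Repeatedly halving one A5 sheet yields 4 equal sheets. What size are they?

4 = 2^2, so 2 halving steps.
A5 → A6 → … → A7 after 2 steps.

A7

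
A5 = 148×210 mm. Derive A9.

37 × 52 mm

A6: ⌊210/2⌋ × 148 = 105 × 148 mm
A7: ⌊148/2⌋ × 105 = 74 × 105 mm
A8: ⌊105/2⌋ × 74 = 52 × 74 mm
A9: ⌊74/2⌋ × 52 = 37 × 52 mm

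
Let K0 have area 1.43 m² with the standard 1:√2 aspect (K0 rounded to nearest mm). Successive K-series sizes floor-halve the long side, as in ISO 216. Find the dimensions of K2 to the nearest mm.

503 × 711 mm

Let K0's short side be w mm. w · w√2 = 1.43 m² = 1,430,000 mm², so w ≈ 1005.6 mm and w√2 ≈ 1422.1 mm → K0 = 1006 × 1422 mm.
K1: ⌊1422/2⌋ × 1006 = 711 × 1006 mm
K2: ⌊1006/2⌋ × 711 = 503 × 711 mm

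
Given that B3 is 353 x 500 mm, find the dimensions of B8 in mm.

B4: ⌊500/2⌋ × 353 = 250 × 353 mm
B5: ⌊353/2⌋ × 250 = 176 × 250 mm
B6: ⌊250/2⌋ × 176 = 125 × 176 mm
B7: ⌊176/2⌋ × 125 = 88 × 125 mm
B8: ⌊125/2⌋ × 88 = 62 × 88 mm

62 × 88 mm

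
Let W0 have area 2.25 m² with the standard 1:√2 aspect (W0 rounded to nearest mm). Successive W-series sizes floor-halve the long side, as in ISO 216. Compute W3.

Let W0's short side be w mm. w · w√2 = 2.25 m² = 2,250,000 mm², so w ≈ 1261.3 mm and w√2 ≈ 1783.8 mm → W0 = 1261 × 1784 mm.
W1: ⌊1784/2⌋ × 1261 = 892 × 1261 mm
W2: ⌊1261/2⌋ × 892 = 630 × 892 mm
W3: ⌊892/2⌋ × 630 = 446 × 630 mm

446 × 630 mm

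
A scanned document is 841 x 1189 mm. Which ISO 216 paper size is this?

Aspect ratio 1189/841 ≈ 1.414 — close to the ISO √2 ≈ 1.414.
In the A-series (A0 area = 1 m²): A0 = 841 × 1189 mm.

A0 (841 × 1189 mm)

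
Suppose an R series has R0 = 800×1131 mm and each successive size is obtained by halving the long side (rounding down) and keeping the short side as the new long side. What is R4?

200 × 282 mm

R1: ⌊1131/2⌋ × 800 = 565 × 800 mm
R2: ⌊800/2⌋ × 565 = 400 × 565 mm
R3: ⌊565/2⌋ × 400 = 282 × 400 mm
R4: ⌊400/2⌋ × 282 = 200 × 282 mm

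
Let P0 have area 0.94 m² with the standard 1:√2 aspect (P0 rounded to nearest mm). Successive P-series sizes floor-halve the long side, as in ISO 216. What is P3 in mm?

Let P0's short side be w mm. w · w√2 = 0.94 m² = 940,000 mm², so w ≈ 815.3 mm and w√2 ≈ 1153.0 mm → P0 = 815 × 1153 mm.
P1: ⌊1153/2⌋ × 815 = 576 × 815 mm
P2: ⌊815/2⌋ × 576 = 407 × 576 mm
P3: ⌊576/2⌋ × 407 = 288 × 407 mm

288 × 407 mm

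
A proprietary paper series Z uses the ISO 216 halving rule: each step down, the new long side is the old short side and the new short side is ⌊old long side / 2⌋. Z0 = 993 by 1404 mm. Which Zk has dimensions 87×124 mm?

Z7

Z0: 993 × 1404 mm
Z1: 702 × 993 mm
Z2: 496 × 702 mm
Z3: 351 × 496 mm
Z4: 248 × 351 mm
Z5: 175 × 248 mm
Z6: 124 × 175 mm
Z7: 87 × 124 mm
Z8: 62 × 87 mm
→ matches Z7.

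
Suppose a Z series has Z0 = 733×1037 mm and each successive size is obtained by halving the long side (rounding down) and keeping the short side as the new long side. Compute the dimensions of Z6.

Z1 = 518 × 733 mm (from Z0 by 1 halving).
Z2: ⌊733/2⌋ × 518 = 366 × 518 mm
Z3: ⌊518/2⌋ × 366 = 259 × 366 mm
Z4: ⌊366/2⌋ × 259 = 183 × 259 mm
Z5: ⌊259/2⌋ × 183 = 129 × 183 mm
Z6: ⌊183/2⌋ × 129 = 91 × 129 mm

91 × 129 mm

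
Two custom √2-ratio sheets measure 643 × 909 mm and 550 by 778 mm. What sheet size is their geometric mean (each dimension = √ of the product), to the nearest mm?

595 × 841 mm

Short side: √(643 · 550) = √353650 ≈ 594.7 → 595 mm
Long side: √(909 · 778) = √707202 ≈ 841.0 → 841 mm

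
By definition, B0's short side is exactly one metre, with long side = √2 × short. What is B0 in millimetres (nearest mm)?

Short side = 1000 mm; long side = 1000√2 ≈ 1414.2 mm.

1000 × 1414 mm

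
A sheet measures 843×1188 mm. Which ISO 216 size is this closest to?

A0 (841 × 1189 mm)

Aspect ratio 1188/843 ≈ 1.409 — close to the ISO √2 ≈ 1.414.
In the A-series (A0 area = 1 m²): A0 = 841 × 1189 mm.
Off by 3 mm total — nearest standard size.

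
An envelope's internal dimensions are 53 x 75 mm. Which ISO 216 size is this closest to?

Aspect ratio 75/53 ≈ 1.415 — close to the ISO √2 ≈ 1.414.
In the A-series (A0 area = 1 m²): A8 = 52 × 74 mm.
Off by 2 mm total — nearest standard size.

A8 (52 × 74 mm)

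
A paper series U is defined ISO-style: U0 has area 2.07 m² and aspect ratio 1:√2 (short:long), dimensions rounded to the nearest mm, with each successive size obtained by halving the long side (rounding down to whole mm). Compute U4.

302 × 427 mm

Let U0's short side be w mm. w · w√2 = 2.07 m² = 2,070,000 mm², so w ≈ 1209.8 mm and w√2 ≈ 1711.0 mm → U0 = 1210 × 1711 mm.
U1: ⌊1711/2⌋ × 1210 = 855 × 1210 mm
U2: ⌊1210/2⌋ × 855 = 605 × 855 mm
U3: ⌊855/2⌋ × 605 = 427 × 605 mm
U4: ⌊605/2⌋ × 427 = 302 × 427 mm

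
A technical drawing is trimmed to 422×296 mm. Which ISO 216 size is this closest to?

Aspect ratio 422/296 ≈ 1.426 — close to the ISO √2 ≈ 1.414.
In the A-series (A0 area = 1 m²): A3 = 297 × 420 mm.
Off by 3 mm total — nearest standard size.

A3 (297 × 420 mm)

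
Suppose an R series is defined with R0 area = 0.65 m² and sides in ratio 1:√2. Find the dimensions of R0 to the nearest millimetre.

678 × 959 mm

Let the short side be w mm. Then w · w√2 = 0.65 m² = 650,000 mm².
w² = 650,000/√2, so w ≈ 678.0 mm; long side = w√2 ≈ 958.8 mm.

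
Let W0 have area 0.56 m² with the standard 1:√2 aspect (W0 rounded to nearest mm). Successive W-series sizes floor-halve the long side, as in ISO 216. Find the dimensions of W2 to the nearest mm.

Let W0's short side be w mm. w · w√2 = 0.56 m² = 560,000 mm², so w ≈ 629.3 mm and w√2 ≈ 889.9 mm → W0 = 629 × 890 mm.
W1: ⌊890/2⌋ × 629 = 445 × 629 mm
W2: ⌊629/2⌋ × 445 = 314 × 445 mm

314 × 445 mm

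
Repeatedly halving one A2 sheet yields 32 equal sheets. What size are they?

A7

32 = 2^5, so 5 halving steps.
A2 → A3 → … → A7 after 5 steps.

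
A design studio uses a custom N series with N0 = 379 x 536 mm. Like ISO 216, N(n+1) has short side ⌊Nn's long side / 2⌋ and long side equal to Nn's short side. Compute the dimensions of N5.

67 × 94 mm

N1: ⌊536/2⌋ × 379 = 268 × 379 mm
N2: ⌊379/2⌋ × 268 = 189 × 268 mm
N3: ⌊268/2⌋ × 189 = 134 × 189 mm
N4: ⌊189/2⌋ × 134 = 94 × 134 mm
N5: ⌊134/2⌋ × 94 = 67 × 94 mm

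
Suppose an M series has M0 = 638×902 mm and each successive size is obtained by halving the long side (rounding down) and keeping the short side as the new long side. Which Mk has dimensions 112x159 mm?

M0: 638 × 902 mm
M1: 451 × 638 mm
M2: 319 × 451 mm
M3: 225 × 319 mm
M4: 159 × 225 mm
M5: 112 × 159 mm
M6: 79 × 112 mm
→ matches M5.

M5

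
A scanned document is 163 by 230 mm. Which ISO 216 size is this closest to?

Aspect ratio 230/163 ≈ 1.411 — close to the ISO √2 ≈ 1.414.
In the C-series (envelope sizes, between A and B): C5 = 162 × 229 mm.
Off by 2 mm total — nearest standard size.

C5 (162 × 229 mm)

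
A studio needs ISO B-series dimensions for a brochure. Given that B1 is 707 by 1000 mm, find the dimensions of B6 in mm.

125 × 176 mm

B2: ⌊1000/2⌋ × 707 = 500 × 707 mm
B3: ⌊707/2⌋ × 500 = 353 × 500 mm
B4: ⌊500/2⌋ × 353 = 250 × 353 mm
B5: ⌊353/2⌋ × 250 = 176 × 250 mm
B6: ⌊250/2⌋ × 176 = 125 × 176 mm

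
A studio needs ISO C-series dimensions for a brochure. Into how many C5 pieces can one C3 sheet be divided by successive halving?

4

C3 = 324 × 458 mm; C5 = 162 × 229 mm.
Each halving step doubles the count; 2 steps from C3 to C5.
2^2 = 4.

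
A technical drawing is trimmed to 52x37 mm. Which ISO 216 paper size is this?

A9 (37 × 52 mm)

Aspect ratio 52/37 ≈ 1.405 — close to the ISO √2 ≈ 1.414.
In the A-series (A0 area = 1 m²): A9 = 37 × 52 mm.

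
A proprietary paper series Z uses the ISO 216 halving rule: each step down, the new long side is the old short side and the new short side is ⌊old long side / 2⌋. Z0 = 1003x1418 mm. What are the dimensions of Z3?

Z1 = 709 × 1003 mm (from Z0 by 1 halving).
Z2: ⌊1003/2⌋ × 709 = 501 × 709 mm
Z3: ⌊709/2⌋ × 501 = 354 × 501 mm

354 × 501 mm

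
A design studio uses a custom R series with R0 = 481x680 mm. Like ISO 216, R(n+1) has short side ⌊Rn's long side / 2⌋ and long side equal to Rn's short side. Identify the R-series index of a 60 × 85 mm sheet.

R6

R0: 481 × 680 mm
R1: 340 × 481 mm
R2: 240 × 340 mm
R3: 170 × 240 mm
R4: 120 × 170 mm
R5: 85 × 120 mm
R6: 60 × 85 mm
R7: 42 × 60 mm
→ matches R6.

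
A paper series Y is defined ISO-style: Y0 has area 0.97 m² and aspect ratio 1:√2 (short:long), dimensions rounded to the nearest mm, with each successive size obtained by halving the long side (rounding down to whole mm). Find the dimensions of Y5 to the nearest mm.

146 × 207 mm

Let Y0's short side be w mm. w · w√2 = 0.97 m² = 970,000 mm², so w ≈ 828.2 mm and w√2 ≈ 1171.2 mm → Y0 = 828 × 1171 mm.
Y1: ⌊1171/2⌋ × 828 = 585 × 828 mm
Y2: ⌊828/2⌋ × 585 = 414 × 585 mm
Y3: ⌊585/2⌋ × 414 = 292 × 414 mm
Y4: ⌊414/2⌋ × 292 = 207 × 292 mm
Y5: ⌊292/2⌋ × 207 = 146 × 207 mm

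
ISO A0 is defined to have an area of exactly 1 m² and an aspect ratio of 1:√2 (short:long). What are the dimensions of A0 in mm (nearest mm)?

841 × 1189 mm

Let the short side be w mm. Then the long side is w√2 and w · w√2 = 10⁶ mm².
w² = 10⁶/√2, so w = 1000 / 2^(1/4) ≈ 840.9 mm; long side = 1000 · 2^(1/4) ≈ 1189.2 mm.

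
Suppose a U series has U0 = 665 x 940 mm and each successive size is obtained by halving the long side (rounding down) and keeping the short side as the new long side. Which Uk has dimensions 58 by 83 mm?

U0: 665 × 940 mm
U1: 470 × 665 mm
U2: 332 × 470 mm
U3: 235 × 332 mm
U4: 166 × 235 mm
U5: 117 × 166 mm
U6: 83 × 117 mm
U7: 58 × 83 mm
U8: 41 × 58 mm
→ matches U7.

U7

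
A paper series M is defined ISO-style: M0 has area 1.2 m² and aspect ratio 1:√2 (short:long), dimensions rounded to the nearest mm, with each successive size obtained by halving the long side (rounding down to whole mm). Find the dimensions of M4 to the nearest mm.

230 × 325 mm

Let M0's short side be w mm. w · w√2 = 1.2 m² = 1,200,000 mm², so w ≈ 921.2 mm and w√2 ≈ 1302.7 mm → M0 = 921 × 1303 mm.
M1: ⌊1303/2⌋ × 921 = 651 × 921 mm
M2: ⌊921/2⌋ × 651 = 460 × 651 mm
M3: ⌊651/2⌋ × 460 = 325 × 460 mm
M4: ⌊460/2⌋ × 325 = 230 × 325 mm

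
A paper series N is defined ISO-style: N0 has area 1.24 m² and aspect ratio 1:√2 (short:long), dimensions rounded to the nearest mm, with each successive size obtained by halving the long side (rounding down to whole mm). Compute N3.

331 × 468 mm

Let N0's short side be w mm. w · w√2 = 1.24 m² = 1,240,000 mm², so w ≈ 936.4 mm and w√2 ≈ 1324.2 mm → N0 = 936 × 1324 mm.
N1: ⌊1324/2⌋ × 936 = 662 × 936 mm
N2: ⌊936/2⌋ × 662 = 468 × 662 mm
N3: ⌊662/2⌋ × 468 = 331 × 468 mm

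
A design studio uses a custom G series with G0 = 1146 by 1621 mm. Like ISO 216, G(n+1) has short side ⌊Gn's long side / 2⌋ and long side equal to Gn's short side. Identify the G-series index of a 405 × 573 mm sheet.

G0: 1146 × 1621 mm
G1: 810 × 1146 mm
G2: 573 × 810 mm
G3: 405 × 573 mm
G4: 286 × 405 mm
→ matches G3.

G3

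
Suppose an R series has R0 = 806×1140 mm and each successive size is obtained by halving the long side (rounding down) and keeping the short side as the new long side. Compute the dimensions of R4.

R1 = 570 × 806 mm (from R0 by 1 halving).
R2: ⌊806/2⌋ × 570 = 403 × 570 mm
R3: ⌊570/2⌋ × 403 = 285 × 403 mm
R4: ⌊403/2⌋ × 285 = 201 × 285 mm

201 × 285 mm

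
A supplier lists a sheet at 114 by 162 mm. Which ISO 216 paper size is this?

C6 (114 × 162 mm)

Aspect ratio 162/114 ≈ 1.421 — close to the ISO √2 ≈ 1.414.
In the C-series (envelope sizes, between A and B): C6 = 114 × 162 mm.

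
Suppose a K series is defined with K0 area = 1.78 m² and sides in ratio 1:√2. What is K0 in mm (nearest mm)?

1122 × 1587 mm

Let the short side be w mm. Then w · w√2 = 1.78 m² = 1,780,000 mm².
w² = 1,780,000/√2, so w ≈ 1121.9 mm; long side = w√2 ≈ 1586.6 mm.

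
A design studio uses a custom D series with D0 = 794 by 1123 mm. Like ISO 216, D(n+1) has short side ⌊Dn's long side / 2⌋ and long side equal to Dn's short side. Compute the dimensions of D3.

D1: ⌊1123/2⌋ × 794 = 561 × 794 mm
D2: ⌊794/2⌋ × 561 = 397 × 561 mm
D3: ⌊561/2⌋ × 397 = 280 × 397 mm

280 × 397 mm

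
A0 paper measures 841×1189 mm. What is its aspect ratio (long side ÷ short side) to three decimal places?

1.414

1189 / 841 = 1.414
Matches √2 ≈ 1.414 — the ISO 216 defining ratio.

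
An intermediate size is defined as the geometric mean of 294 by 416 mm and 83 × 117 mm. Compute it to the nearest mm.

156 × 221 mm

Short side: √(294 · 83) = √24402 ≈ 156.2 → 156 mm
Long side: √(416 · 117) = √48672 ≈ 220.6 → 221 mm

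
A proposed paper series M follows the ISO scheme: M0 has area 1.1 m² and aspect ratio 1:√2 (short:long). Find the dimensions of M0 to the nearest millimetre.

Let the short side be w mm. Then w · w√2 = 1.1 m² = 1,100,000 mm².
w² = 1,100,000/√2, so w ≈ 881.9 mm; long side = w√2 ≈ 1247.3 mm.

882 × 1247 mm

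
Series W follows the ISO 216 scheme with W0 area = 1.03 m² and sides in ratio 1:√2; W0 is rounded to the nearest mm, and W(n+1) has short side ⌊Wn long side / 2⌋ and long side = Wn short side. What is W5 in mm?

150 × 213 mm

Let W0's short side be w mm. w · w√2 = 1.03 m² = 1,030,000 mm², so w ≈ 853.4 mm and w√2 ≈ 1206.9 mm → W0 = 853 × 1207 mm.
W1: ⌊1207/2⌋ × 853 = 603 × 853 mm
W2: ⌊853/2⌋ × 603 = 426 × 603 mm
W3: ⌊603/2⌋ × 426 = 301 × 426 mm
W4: ⌊426/2⌋ × 301 = 213 × 301 mm
W5: ⌊301/2⌋ × 213 = 150 × 213 mm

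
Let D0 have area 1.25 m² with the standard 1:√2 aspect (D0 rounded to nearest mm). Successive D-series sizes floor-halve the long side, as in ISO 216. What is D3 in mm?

332 × 470 mm

Let D0's short side be w mm. w · w√2 = 1.25 m² = 1,250,000 mm², so w ≈ 940.2 mm and w√2 ≈ 1329.6 mm → D0 = 940 × 1330 mm.
D1: ⌊1330/2⌋ × 940 = 665 × 940 mm
D2: ⌊940/2⌋ × 665 = 470 × 665 mm
D3: ⌊665/2⌋ × 470 = 332 × 470 mm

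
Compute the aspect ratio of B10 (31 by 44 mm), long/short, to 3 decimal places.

1.419

44 / 31 = 1.419
ISO 216 targets √2 ≈ 1.414; the +0.005 deviation is from mm rounding.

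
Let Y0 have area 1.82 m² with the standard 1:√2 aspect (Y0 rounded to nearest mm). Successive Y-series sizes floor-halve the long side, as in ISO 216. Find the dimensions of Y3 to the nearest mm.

401 × 567 mm

Let Y0's short side be w mm. w · w√2 = 1.82 m² = 1,820,000 mm², so w ≈ 1134.4 mm and w√2 ≈ 1604.3 mm → Y0 = 1134 × 1604 mm.
Y1: ⌊1604/2⌋ × 1134 = 802 × 1134 mm
Y2: ⌊1134/2⌋ × 802 = 567 × 802 mm
Y3: ⌊802/2⌋ × 567 = 401 × 567 mm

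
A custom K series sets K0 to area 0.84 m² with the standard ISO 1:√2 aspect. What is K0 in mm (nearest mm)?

771 × 1090 mm

Let the short side be w mm. Then w · w√2 = 0.84 m² = 840,000 mm².
w² = 840,000/√2, so w ≈ 770.7 mm; long side = w√2 ≈ 1089.9 mm.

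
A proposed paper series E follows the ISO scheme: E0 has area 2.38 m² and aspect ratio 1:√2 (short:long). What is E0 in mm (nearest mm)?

Let the short side be w mm. Then w · w√2 = 2.38 m² = 2,380,000 mm².
w² = 2,380,000/√2, so w ≈ 1297.3 mm; long side = w√2 ≈ 1834.6 mm.

1297 × 1835 mm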